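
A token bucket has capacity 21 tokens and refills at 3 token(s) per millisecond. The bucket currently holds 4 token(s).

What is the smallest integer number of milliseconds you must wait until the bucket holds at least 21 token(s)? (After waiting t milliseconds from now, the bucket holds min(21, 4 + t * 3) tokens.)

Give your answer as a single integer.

Answer: 6

Derivation:
Need 4 + t * 3 >= 21, so t >= 17/3.
Smallest integer t = ceil(17/3) = 6.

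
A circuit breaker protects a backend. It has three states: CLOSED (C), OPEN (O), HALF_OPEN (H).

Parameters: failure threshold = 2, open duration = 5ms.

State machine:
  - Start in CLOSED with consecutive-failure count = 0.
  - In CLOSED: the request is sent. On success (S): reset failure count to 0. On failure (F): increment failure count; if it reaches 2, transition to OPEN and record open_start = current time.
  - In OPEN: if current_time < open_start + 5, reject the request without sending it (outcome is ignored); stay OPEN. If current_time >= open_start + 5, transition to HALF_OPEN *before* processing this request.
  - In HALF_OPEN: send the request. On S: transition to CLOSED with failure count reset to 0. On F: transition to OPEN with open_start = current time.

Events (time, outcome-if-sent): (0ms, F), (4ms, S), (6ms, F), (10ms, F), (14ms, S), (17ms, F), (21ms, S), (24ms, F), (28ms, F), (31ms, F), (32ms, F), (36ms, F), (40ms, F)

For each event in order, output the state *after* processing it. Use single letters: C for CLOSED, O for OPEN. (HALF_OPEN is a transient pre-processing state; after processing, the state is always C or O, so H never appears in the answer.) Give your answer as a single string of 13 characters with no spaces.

State after each event:
  event#1 t=0ms outcome=F: state=CLOSED
  event#2 t=4ms outcome=S: state=CLOSED
  event#3 t=6ms outcome=F: state=CLOSED
  event#4 t=10ms outcome=F: state=OPEN
  event#5 t=14ms outcome=S: state=OPEN
  event#6 t=17ms outcome=F: state=OPEN
  event#7 t=21ms outcome=S: state=OPEN
  event#8 t=24ms outcome=F: state=OPEN
  event#9 t=28ms outcome=F: state=OPEN
  event#10 t=31ms outcome=F: state=OPEN
  event#11 t=32ms outcome=F: state=OPEN
  event#12 t=36ms outcome=F: state=OPEN
  event#13 t=40ms outcome=F: state=OPEN

Answer: CCCOOOOOOOOOO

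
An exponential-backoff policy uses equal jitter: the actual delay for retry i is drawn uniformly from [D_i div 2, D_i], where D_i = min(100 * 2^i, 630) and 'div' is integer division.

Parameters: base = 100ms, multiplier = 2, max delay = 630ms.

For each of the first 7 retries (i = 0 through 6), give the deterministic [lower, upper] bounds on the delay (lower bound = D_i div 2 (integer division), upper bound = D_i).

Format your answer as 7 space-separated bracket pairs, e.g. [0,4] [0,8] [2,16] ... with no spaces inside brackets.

Computing bounds per retry:
  i=0: D_i=min(100*2^0,630)=100, bounds=[50,100]
  i=1: D_i=min(100*2^1,630)=200, bounds=[100,200]
  i=2: D_i=min(100*2^2,630)=400, bounds=[200,400]
  i=3: D_i=min(100*2^3,630)=630, bounds=[315,630]
  i=4: D_i=min(100*2^4,630)=630, bounds=[315,630]
  i=5: D_i=min(100*2^5,630)=630, bounds=[315,630]
  i=6: D_i=min(100*2^6,630)=630, bounds=[315,630]

Answer: [50,100] [100,200] [200,400] [315,630] [315,630] [315,630] [315,630]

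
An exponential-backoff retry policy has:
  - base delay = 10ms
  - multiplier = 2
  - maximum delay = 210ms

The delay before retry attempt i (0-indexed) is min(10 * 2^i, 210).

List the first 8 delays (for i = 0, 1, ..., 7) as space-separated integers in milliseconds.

Computing each delay:
  i=0: min(10*2^0, 210) = 10
  i=1: min(10*2^1, 210) = 20
  i=2: min(10*2^2, 210) = 40
  i=3: min(10*2^3, 210) = 80
  i=4: min(10*2^4, 210) = 160
  i=5: min(10*2^5, 210) = 210
  i=6: min(10*2^6, 210) = 210
  i=7: min(10*2^7, 210) = 210

Answer: 10 20 40 80 160 210 210 210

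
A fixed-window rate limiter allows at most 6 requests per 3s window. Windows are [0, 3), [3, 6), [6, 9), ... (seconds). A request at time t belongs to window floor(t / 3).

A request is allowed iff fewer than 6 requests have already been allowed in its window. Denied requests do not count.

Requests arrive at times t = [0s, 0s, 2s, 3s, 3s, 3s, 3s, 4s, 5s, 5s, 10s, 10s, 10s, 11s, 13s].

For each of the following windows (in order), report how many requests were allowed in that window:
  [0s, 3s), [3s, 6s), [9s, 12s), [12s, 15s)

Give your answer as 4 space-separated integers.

Answer: 3 6 4 1

Derivation:
Processing requests:
  req#1 t=0s (window 0): ALLOW
  req#2 t=0s (window 0): ALLOW
  req#3 t=2s (window 0): ALLOW
  req#4 t=3s (window 1): ALLOW
  req#5 t=3s (window 1): ALLOW
  req#6 t=3s (window 1): ALLOW
  req#7 t=3s (window 1): ALLOW
  req#8 t=4s (window 1): ALLOW
  req#9 t=5s (window 1): ALLOW
  req#10 t=5s (window 1): DENY
  req#11 t=10s (window 3): ALLOW
  req#12 t=10s (window 3): ALLOW
  req#13 t=10s (window 3): ALLOW
  req#14 t=11s (window 3): ALLOW
  req#15 t=13s (window 4): ALLOW

Allowed counts by window: 3 6 4 1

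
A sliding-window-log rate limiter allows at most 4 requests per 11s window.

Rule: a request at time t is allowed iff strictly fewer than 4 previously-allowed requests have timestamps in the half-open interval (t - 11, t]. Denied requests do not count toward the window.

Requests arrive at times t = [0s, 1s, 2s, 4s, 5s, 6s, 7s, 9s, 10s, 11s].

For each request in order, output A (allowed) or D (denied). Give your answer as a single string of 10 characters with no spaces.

Tracking allowed requests in the window:
  req#1 t=0s: ALLOW
  req#2 t=1s: ALLOW
  req#3 t=2s: ALLOW
  req#4 t=4s: ALLOW
  req#5 t=5s: DENY
  req#6 t=6s: DENY
  req#7 t=7s: DENY
  req#8 t=9s: DENY
  req#9 t=10s: DENY
  req#10 t=11s: ALLOW

Answer: AAAADDDDDA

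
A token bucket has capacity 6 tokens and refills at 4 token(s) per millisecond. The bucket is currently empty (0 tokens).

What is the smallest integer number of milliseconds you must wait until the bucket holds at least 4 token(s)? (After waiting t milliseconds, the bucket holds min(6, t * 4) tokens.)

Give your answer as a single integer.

Answer: 1

Derivation:
Need t * 4 >= 4, so t >= 4/4.
Smallest integer t = ceil(4/4) = 1.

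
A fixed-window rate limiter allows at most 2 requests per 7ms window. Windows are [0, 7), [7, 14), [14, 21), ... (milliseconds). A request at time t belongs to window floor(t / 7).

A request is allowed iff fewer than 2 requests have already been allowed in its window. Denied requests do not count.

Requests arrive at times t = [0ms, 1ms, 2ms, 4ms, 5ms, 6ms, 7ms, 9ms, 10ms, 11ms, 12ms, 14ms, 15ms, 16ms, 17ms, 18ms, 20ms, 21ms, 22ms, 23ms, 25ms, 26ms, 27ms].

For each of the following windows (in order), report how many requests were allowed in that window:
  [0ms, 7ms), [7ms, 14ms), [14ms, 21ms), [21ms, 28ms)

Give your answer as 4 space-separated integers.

Processing requests:
  req#1 t=0ms (window 0): ALLOW
  req#2 t=1ms (window 0): ALLOW
  req#3 t=2ms (window 0): DENY
  req#4 t=4ms (window 0): DENY
  req#5 t=5ms (window 0): DENY
  req#6 t=6ms (window 0): DENY
  req#7 t=7ms (window 1): ALLOW
  req#8 t=9ms (window 1): ALLOW
  req#9 t=10ms (window 1): DENY
  req#10 t=11ms (window 1): DENY
  req#11 t=12ms (window 1): DENY
  req#12 t=14ms (window 2): ALLOW
  req#13 t=15ms (window 2): ALLOW
  req#14 t=16ms (window 2): DENY
  req#15 t=17ms (window 2): DENY
  req#16 t=18ms (window 2): DENY
  req#17 t=20ms (window 2): DENY
  req#18 t=21ms (window 3): ALLOW
  req#19 t=22ms (window 3): ALLOW
  req#20 t=23ms (window 3): DENY
  req#21 t=25ms (window 3): DENY
  req#22 t=26ms (window 3): DENY
  req#23 t=27ms (window 3): DENY

Allowed counts by window: 2 2 2 2

Answer: 2 2 2 2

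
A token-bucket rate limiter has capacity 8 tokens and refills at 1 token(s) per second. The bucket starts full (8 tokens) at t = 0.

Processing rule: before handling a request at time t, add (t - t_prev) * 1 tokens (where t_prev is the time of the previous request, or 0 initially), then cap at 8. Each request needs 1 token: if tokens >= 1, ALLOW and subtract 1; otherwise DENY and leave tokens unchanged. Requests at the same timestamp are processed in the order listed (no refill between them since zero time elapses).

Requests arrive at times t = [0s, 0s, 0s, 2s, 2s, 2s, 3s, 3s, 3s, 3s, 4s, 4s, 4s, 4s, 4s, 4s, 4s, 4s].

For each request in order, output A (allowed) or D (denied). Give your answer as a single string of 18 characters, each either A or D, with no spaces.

Answer: AAAAAAAAAAAADDDDDD

Derivation:
Simulating step by step:
  req#1 t=0s: ALLOW
  req#2 t=0s: ALLOW
  req#3 t=0s: ALLOW
  req#4 t=2s: ALLOW
  req#5 t=2s: ALLOW
  req#6 t=2s: ALLOW
  req#7 t=3s: ALLOW
  req#8 t=3s: ALLOW
  req#9 t=3s: ALLOW
  req#10 t=3s: ALLOW
  req#11 t=4s: ALLOW
  req#12 t=4s: ALLOW
  req#13 t=4s: DENY
  req#14 t=4s: DENY
  req#15 t=4s: DENY
  req#16 t=4s: DENY
  req#17 t=4s: DENY
  req#18 t=4s: DENY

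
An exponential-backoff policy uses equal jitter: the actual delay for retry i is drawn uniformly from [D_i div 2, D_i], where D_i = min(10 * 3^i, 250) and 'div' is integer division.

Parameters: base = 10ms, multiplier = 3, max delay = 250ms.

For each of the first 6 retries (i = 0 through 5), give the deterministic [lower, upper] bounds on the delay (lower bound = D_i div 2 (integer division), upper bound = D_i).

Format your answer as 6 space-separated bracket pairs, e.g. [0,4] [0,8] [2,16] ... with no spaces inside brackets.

Computing bounds per retry:
  i=0: D_i=min(10*3^0,250)=10, bounds=[5,10]
  i=1: D_i=min(10*3^1,250)=30, bounds=[15,30]
  i=2: D_i=min(10*3^2,250)=90, bounds=[45,90]
  i=3: D_i=min(10*3^3,250)=250, bounds=[125,250]
  i=4: D_i=min(10*3^4,250)=250, bounds=[125,250]
  i=5: D_i=min(10*3^5,250)=250, bounds=[125,250]

Answer: [5,10] [15,30] [45,90] [125,250] [125,250] [125,250]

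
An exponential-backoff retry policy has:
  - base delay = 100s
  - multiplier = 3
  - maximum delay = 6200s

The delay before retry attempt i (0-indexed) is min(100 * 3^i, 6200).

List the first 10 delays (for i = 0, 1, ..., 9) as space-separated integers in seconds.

Computing each delay:
  i=0: min(100*3^0, 6200) = 100
  i=1: min(100*3^1, 6200) = 300
  i=2: min(100*3^2, 6200) = 900
  i=3: min(100*3^3, 6200) = 2700
  i=4: min(100*3^4, 6200) = 6200
  i=5: min(100*3^5, 6200) = 6200
  i=6: min(100*3^6, 6200) = 6200
  i=7: min(100*3^7, 6200) = 6200
  i=8: min(100*3^8, 6200) = 6200
  i=9: min(100*3^9, 6200) = 6200

Answer: 100 300 900 2700 6200 6200 6200 6200 6200 6200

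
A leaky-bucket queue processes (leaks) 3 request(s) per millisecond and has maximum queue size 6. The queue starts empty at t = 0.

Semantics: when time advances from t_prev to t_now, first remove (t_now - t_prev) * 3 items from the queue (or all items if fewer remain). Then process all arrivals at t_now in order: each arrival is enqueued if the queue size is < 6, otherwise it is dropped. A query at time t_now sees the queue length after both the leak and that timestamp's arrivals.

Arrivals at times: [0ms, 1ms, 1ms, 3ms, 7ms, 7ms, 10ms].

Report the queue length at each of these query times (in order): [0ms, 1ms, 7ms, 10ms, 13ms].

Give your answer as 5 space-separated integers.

Queue lengths at query times:
  query t=0ms: backlog = 1
  query t=1ms: backlog = 2
  query t=7ms: backlog = 2
  query t=10ms: backlog = 1
  query t=13ms: backlog = 0

Answer: 1 2 2 1 0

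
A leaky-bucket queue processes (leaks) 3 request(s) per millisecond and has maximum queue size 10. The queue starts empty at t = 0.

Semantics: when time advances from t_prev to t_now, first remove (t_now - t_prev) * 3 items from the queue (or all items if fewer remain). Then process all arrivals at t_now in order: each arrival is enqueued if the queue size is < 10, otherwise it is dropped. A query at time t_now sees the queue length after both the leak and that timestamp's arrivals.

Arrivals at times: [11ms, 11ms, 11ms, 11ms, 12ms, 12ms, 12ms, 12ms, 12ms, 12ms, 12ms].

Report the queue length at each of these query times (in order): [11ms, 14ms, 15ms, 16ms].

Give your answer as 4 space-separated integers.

Answer: 4 2 0 0

Derivation:
Queue lengths at query times:
  query t=11ms: backlog = 4
  query t=14ms: backlog = 2
  query t=15ms: backlog = 0
  query t=16ms: backlog = 0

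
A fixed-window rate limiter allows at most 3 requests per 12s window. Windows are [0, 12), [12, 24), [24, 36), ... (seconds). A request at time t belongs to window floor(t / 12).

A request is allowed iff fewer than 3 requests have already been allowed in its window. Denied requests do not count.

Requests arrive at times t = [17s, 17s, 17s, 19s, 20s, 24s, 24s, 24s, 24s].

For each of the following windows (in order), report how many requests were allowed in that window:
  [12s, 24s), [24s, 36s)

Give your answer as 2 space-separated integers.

Answer: 3 3

Derivation:
Processing requests:
  req#1 t=17s (window 1): ALLOW
  req#2 t=17s (window 1): ALLOW
  req#3 t=17s (window 1): ALLOW
  req#4 t=19s (window 1): DENY
  req#5 t=20s (window 1): DENY
  req#6 t=24s (window 2): ALLOW
  req#7 t=24s (window 2): ALLOW
  req#8 t=24s (window 2): ALLOW
  req#9 t=24s (window 2): DENY

Allowed counts by window: 3 3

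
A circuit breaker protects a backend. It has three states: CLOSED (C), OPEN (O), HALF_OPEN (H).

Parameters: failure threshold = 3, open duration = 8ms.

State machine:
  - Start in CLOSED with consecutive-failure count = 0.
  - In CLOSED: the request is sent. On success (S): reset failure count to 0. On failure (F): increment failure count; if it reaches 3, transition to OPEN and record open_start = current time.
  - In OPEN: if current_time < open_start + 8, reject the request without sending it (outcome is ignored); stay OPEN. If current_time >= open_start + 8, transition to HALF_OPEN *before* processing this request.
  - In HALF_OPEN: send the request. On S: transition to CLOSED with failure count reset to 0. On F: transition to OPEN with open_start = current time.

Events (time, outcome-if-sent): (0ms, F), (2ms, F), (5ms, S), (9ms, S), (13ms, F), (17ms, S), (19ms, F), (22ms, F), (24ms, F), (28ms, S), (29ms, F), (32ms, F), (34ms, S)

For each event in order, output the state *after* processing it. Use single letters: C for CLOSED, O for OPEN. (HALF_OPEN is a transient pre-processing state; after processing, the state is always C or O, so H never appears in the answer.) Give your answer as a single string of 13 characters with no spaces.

Answer: CCCCCCCCOOOOO

Derivation:
State after each event:
  event#1 t=0ms outcome=F: state=CLOSED
  event#2 t=2ms outcome=F: state=CLOSED
  event#3 t=5ms outcome=S: state=CLOSED
  event#4 t=9ms outcome=S: state=CLOSED
  event#5 t=13ms outcome=F: state=CLOSED
  event#6 t=17ms outcome=S: state=CLOSED
  event#7 t=19ms outcome=F: state=CLOSED
  event#8 t=22ms outcome=F: state=CLOSED
  event#9 t=24ms outcome=F: state=OPEN
  event#10 t=28ms outcome=S: state=OPEN
  event#11 t=29ms outcome=F: state=OPEN
  event#12 t=32ms outcome=F: state=OPEN
  event#13 t=34ms outcome=S: state=OPEN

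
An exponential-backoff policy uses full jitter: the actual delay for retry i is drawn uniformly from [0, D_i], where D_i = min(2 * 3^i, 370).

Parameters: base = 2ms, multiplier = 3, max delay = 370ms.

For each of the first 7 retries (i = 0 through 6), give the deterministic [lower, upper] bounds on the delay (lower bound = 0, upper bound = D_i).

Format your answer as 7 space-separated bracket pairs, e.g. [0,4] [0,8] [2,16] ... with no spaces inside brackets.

Computing bounds per retry:
  i=0: D_i=min(2*3^0,370)=2, bounds=[0,2]
  i=1: D_i=min(2*3^1,370)=6, bounds=[0,6]
  i=2: D_i=min(2*3^2,370)=18, bounds=[0,18]
  i=3: D_i=min(2*3^3,370)=54, bounds=[0,54]
  i=4: D_i=min(2*3^4,370)=162, bounds=[0,162]
  i=5: D_i=min(2*3^5,370)=370, bounds=[0,370]
  i=6: D_i=min(2*3^6,370)=370, bounds=[0,370]

Answer: [0,2] [0,6] [0,18] [0,54] [0,162] [0,370] [0,370]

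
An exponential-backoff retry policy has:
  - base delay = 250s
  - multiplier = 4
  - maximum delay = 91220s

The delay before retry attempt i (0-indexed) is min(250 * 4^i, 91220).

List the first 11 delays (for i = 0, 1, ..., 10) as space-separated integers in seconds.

Answer: 250 1000 4000 16000 64000 91220 91220 91220 91220 91220 91220

Derivation:
Computing each delay:
  i=0: min(250*4^0, 91220) = 250
  i=1: min(250*4^1, 91220) = 1000
  i=2: min(250*4^2, 91220) = 4000
  i=3: min(250*4^3, 91220) = 16000
  i=4: min(250*4^4, 91220) = 64000
  i=5: min(250*4^5, 91220) = 91220
  i=6: min(250*4^6, 91220) = 91220
  i=7: min(250*4^7, 91220) = 91220
  i=8: min(250*4^8, 91220) = 91220
  i=9: min(250*4^9, 91220) = 91220
  i=10: min(250*4^10, 91220) = 91220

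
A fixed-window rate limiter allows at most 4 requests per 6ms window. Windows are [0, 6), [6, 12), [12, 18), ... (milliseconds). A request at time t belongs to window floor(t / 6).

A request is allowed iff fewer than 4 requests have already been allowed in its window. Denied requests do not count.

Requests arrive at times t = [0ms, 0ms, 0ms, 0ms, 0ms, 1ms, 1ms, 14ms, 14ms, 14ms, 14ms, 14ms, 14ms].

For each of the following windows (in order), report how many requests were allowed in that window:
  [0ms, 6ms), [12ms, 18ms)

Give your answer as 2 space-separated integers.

Processing requests:
  req#1 t=0ms (window 0): ALLOW
  req#2 t=0ms (window 0): ALLOW
  req#3 t=0ms (window 0): ALLOW
  req#4 t=0ms (window 0): ALLOW
  req#5 t=0ms (window 0): DENY
  req#6 t=1ms (window 0): DENY
  req#7 t=1ms (window 0): DENY
  req#8 t=14ms (window 2): ALLOW
  req#9 t=14ms (window 2): ALLOW
  req#10 t=14ms (window 2): ALLOW
  req#11 t=14ms (window 2): ALLOW
  req#12 t=14ms (window 2): DENY
  req#13 t=14ms (window 2): DENY

Allowed counts by window: 4 4

Answer: 4 4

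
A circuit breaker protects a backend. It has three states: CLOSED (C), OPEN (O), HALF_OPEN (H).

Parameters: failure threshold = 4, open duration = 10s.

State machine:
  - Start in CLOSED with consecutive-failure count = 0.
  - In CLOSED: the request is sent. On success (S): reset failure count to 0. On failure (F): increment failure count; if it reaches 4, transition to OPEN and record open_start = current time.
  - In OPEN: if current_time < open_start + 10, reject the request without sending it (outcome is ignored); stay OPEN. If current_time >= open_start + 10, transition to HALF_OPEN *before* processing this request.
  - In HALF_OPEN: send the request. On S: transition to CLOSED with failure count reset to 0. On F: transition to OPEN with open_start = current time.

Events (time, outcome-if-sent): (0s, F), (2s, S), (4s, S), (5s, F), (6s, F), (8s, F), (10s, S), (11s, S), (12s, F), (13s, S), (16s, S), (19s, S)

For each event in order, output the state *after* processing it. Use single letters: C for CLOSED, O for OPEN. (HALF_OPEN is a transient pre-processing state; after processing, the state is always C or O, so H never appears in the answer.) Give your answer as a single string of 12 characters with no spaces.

Answer: CCCCCCCCCCCC

Derivation:
State after each event:
  event#1 t=0s outcome=F: state=CLOSED
  event#2 t=2s outcome=S: state=CLOSED
  event#3 t=4s outcome=S: state=CLOSED
  event#4 t=5s outcome=F: state=CLOSED
  event#5 t=6s outcome=F: state=CLOSED
  event#6 t=8s outcome=F: state=CLOSED
  event#7 t=10s outcome=S: state=CLOSED
  event#8 t=11s outcome=S: state=CLOSED
  event#9 t=12s outcome=F: state=CLOSED
  event#10 t=13s outcome=S: state=CLOSED
  event#11 t=16s outcome=S: state=CLOSED
  event#12 t=19s outcome=S: state=CLOSED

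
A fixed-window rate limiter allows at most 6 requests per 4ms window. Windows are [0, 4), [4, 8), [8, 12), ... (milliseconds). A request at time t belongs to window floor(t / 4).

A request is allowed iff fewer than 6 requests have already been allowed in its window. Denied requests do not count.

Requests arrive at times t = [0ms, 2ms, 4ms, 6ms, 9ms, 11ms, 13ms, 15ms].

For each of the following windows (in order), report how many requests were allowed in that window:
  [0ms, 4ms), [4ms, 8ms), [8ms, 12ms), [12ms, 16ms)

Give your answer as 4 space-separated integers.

Answer: 2 2 2 2

Derivation:
Processing requests:
  req#1 t=0ms (window 0): ALLOW
  req#2 t=2ms (window 0): ALLOW
  req#3 t=4ms (window 1): ALLOW
  req#4 t=6ms (window 1): ALLOW
  req#5 t=9ms (window 2): ALLOW
  req#6 t=11ms (window 2): ALLOW
  req#7 t=13ms (window 3): ALLOW
  req#8 t=15ms (window 3): ALLOW

Allowed counts by window: 2 2 2 2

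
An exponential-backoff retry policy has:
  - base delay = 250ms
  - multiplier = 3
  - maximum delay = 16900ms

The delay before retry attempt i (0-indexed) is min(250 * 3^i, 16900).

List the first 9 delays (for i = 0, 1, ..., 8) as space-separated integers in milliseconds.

Computing each delay:
  i=0: min(250*3^0, 16900) = 250
  i=1: min(250*3^1, 16900) = 750
  i=2: min(250*3^2, 16900) = 2250
  i=3: min(250*3^3, 16900) = 6750
  i=4: min(250*3^4, 16900) = 16900
  i=5: min(250*3^5, 16900) = 16900
  i=6: min(250*3^6, 16900) = 16900
  i=7: min(250*3^7, 16900) = 16900
  i=8: min(250*3^8, 16900) = 16900

Answer: 250 750 2250 6750 16900 16900 16900 16900 16900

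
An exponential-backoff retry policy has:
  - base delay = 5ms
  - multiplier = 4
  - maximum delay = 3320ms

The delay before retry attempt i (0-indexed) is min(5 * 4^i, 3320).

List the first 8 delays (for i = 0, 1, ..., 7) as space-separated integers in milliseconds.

Answer: 5 20 80 320 1280 3320 3320 3320

Derivation:
Computing each delay:
  i=0: min(5*4^0, 3320) = 5
  i=1: min(5*4^1, 3320) = 20
  i=2: min(5*4^2, 3320) = 80
  i=3: min(5*4^3, 3320) = 320
  i=4: min(5*4^4, 3320) = 1280
  i=5: min(5*4^5, 3320) = 3320
  i=6: min(5*4^6, 3320) = 3320
  i=7: min(5*4^7, 3320) = 3320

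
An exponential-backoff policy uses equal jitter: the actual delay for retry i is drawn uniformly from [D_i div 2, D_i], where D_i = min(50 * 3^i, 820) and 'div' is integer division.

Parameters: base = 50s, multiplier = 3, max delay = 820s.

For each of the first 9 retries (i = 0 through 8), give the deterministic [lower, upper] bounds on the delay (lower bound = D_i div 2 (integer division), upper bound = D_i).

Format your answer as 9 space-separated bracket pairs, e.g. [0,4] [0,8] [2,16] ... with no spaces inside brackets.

Answer: [25,50] [75,150] [225,450] [410,820] [410,820] [410,820] [410,820] [410,820] [410,820]

Derivation:
Computing bounds per retry:
  i=0: D_i=min(50*3^0,820)=50, bounds=[25,50]
  i=1: D_i=min(50*3^1,820)=150, bounds=[75,150]
  i=2: D_i=min(50*3^2,820)=450, bounds=[225,450]
  i=3: D_i=min(50*3^3,820)=820, bounds=[410,820]
  i=4: D_i=min(50*3^4,820)=820, bounds=[410,820]
  i=5: D_i=min(50*3^5,820)=820, bounds=[410,820]
  i=6: D_i=min(50*3^6,820)=820, bounds=[410,820]
  i=7: D_i=min(50*3^7,820)=820, bounds=[410,820]
  i=8: D_i=min(50*3^8,820)=820, bounds=[410,820]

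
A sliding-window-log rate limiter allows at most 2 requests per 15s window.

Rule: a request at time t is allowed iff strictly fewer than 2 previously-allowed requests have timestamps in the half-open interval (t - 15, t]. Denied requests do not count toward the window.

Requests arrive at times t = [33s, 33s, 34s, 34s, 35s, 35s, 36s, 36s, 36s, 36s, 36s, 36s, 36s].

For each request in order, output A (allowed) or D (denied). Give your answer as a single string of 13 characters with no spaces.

Tracking allowed requests in the window:
  req#1 t=33s: ALLOW
  req#2 t=33s: ALLOW
  req#3 t=34s: DENY
  req#4 t=34s: DENY
  req#5 t=35s: DENY
  req#6 t=35s: DENY
  req#7 t=36s: DENY
  req#8 t=36s: DENY
  req#9 t=36s: DENY
  req#10 t=36s: DENY
  req#11 t=36s: DENY
  req#12 t=36s: DENY
  req#13 t=36s: DENY

Answer: AADDDDDDDDDDD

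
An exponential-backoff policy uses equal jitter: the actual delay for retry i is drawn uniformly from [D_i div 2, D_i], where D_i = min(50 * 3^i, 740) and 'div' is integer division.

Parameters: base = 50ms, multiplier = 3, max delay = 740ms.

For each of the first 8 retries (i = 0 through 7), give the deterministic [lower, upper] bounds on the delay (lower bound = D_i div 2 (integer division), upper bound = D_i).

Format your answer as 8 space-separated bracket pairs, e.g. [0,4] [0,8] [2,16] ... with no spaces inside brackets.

Computing bounds per retry:
  i=0: D_i=min(50*3^0,740)=50, bounds=[25,50]
  i=1: D_i=min(50*3^1,740)=150, bounds=[75,150]
  i=2: D_i=min(50*3^2,740)=450, bounds=[225,450]
  i=3: D_i=min(50*3^3,740)=740, bounds=[370,740]
  i=4: D_i=min(50*3^4,740)=740, bounds=[370,740]
  i=5: D_i=min(50*3^5,740)=740, bounds=[370,740]
  i=6: D_i=min(50*3^6,740)=740, bounds=[370,740]
  i=7: D_i=min(50*3^7,740)=740, bounds=[370,740]

Answer: [25,50] [75,150] [225,450] [370,740] [370,740] [370,740] [370,740] [370,740]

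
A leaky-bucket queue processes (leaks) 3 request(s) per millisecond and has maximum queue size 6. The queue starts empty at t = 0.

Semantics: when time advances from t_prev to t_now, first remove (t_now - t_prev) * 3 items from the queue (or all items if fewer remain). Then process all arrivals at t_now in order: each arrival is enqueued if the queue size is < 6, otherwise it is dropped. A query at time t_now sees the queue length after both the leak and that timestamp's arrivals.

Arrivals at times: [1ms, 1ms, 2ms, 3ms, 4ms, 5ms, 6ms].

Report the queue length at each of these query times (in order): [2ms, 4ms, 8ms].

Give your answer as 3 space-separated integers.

Answer: 1 1 0

Derivation:
Queue lengths at query times:
  query t=2ms: backlog = 1
  query t=4ms: backlog = 1
  query t=8ms: backlog = 0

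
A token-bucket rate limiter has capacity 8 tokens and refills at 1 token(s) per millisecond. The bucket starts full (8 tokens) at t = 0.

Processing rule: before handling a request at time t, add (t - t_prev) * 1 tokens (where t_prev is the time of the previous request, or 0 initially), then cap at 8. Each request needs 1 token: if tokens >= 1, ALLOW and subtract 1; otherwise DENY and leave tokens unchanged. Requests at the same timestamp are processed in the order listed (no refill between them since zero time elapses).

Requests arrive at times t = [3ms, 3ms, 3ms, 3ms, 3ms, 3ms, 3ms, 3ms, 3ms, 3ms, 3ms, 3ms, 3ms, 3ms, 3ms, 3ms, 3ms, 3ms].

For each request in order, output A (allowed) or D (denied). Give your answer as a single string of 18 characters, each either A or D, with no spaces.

Simulating step by step:
  req#1 t=3ms: ALLOW
  req#2 t=3ms: ALLOW
  req#3 t=3ms: ALLOW
  req#4 t=3ms: ALLOW
  req#5 t=3ms: ALLOW
  req#6 t=3ms: ALLOW
  req#7 t=3ms: ALLOW
  req#8 t=3ms: ALLOW
  req#9 t=3ms: DENY
  req#10 t=3ms: DENY
  req#11 t=3ms: DENY
  req#12 t=3ms: DENY
  req#13 t=3ms: DENY
  req#14 t=3ms: DENY
  req#15 t=3ms: DENY
  req#16 t=3ms: DENY
  req#17 t=3ms: DENY
  req#18 t=3ms: DENY

Answer: AAAAAAAADDDDDDDDDD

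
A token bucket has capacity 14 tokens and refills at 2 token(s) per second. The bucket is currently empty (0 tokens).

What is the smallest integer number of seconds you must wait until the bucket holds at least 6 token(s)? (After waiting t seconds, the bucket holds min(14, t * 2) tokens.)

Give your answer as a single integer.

Answer: 3

Derivation:
Need t * 2 >= 6, so t >= 6/2.
Smallest integer t = ceil(6/2) = 3.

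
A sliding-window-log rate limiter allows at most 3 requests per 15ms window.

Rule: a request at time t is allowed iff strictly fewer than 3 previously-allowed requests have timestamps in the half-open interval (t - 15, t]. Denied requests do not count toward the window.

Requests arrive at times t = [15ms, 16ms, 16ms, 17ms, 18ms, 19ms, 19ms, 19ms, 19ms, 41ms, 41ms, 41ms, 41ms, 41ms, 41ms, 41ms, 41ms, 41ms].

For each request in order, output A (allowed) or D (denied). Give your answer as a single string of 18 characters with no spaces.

Tracking allowed requests in the window:
  req#1 t=15ms: ALLOW
  req#2 t=16ms: ALLOW
  req#3 t=16ms: ALLOW
  req#4 t=17ms: DENY
  req#5 t=18ms: DENY
  req#6 t=19ms: DENY
  req#7 t=19ms: DENY
  req#8 t=19ms: DENY
  req#9 t=19ms: DENY
  req#10 t=41ms: ALLOW
  req#11 t=41ms: ALLOW
  req#12 t=41ms: ALLOW
  req#13 t=41ms: DENY
  req#14 t=41ms: DENY
  req#15 t=41ms: DENY
  req#16 t=41ms: DENY
  req#17 t=41ms: DENY
  req#18 t=41ms: DENY

Answer: AAADDDDDDAAADDDDDD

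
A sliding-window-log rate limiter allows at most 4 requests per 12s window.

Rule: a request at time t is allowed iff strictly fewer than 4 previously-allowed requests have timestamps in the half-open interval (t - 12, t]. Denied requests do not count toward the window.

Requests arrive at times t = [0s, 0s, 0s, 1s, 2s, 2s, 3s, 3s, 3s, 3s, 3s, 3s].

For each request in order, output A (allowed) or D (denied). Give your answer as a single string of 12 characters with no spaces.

Answer: AAAADDDDDDDD

Derivation:
Tracking allowed requests in the window:
  req#1 t=0s: ALLOW
  req#2 t=0s: ALLOW
  req#3 t=0s: ALLOW
  req#4 t=1s: ALLOW
  req#5 t=2s: DENY
  req#6 t=2s: DENY
  req#7 t=3s: DENY
  req#8 t=3s: DENY
  req#9 t=3s: DENY
  req#10 t=3s: DENY
  req#11 t=3s: DENY
  req#12 t=3s: DENY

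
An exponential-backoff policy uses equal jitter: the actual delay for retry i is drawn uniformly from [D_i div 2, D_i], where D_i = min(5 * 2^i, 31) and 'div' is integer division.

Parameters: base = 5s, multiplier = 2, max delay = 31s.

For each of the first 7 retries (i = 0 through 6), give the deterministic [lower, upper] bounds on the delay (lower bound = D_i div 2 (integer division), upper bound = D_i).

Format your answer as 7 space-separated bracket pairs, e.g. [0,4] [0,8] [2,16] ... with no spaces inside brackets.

Answer: [2,5] [5,10] [10,20] [15,31] [15,31] [15,31] [15,31]

Derivation:
Computing bounds per retry:
  i=0: D_i=min(5*2^0,31)=5, bounds=[2,5]
  i=1: D_i=min(5*2^1,31)=10, bounds=[5,10]
  i=2: D_i=min(5*2^2,31)=20, bounds=[10,20]
  i=3: D_i=min(5*2^3,31)=31, bounds=[15,31]
  i=4: D_i=min(5*2^4,31)=31, bounds=[15,31]
  i=5: D_i=min(5*2^5,31)=31, bounds=[15,31]
  i=6: D_i=min(5*2^6,31)=31, bounds=[15,31]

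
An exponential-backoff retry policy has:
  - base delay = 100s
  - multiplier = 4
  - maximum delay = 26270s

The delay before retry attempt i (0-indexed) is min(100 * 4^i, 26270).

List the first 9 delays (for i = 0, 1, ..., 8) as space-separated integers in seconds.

Computing each delay:
  i=0: min(100*4^0, 26270) = 100
  i=1: min(100*4^1, 26270) = 400
  i=2: min(100*4^2, 26270) = 1600
  i=3: min(100*4^3, 26270) = 6400
  i=4: min(100*4^4, 26270) = 25600
  i=5: min(100*4^5, 26270) = 26270
  i=6: min(100*4^6, 26270) = 26270
  i=7: min(100*4^7, 26270) = 26270
  i=8: min(100*4^8, 26270) = 26270

Answer: 100 400 1600 6400 25600 26270 26270 26270 26270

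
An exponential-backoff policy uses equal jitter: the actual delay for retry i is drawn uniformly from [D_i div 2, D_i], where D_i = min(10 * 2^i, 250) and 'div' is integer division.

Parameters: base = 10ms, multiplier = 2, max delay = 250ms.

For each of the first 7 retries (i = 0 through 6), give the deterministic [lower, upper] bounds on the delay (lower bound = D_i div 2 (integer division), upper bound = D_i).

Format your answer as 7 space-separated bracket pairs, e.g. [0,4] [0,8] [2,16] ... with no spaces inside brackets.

Answer: [5,10] [10,20] [20,40] [40,80] [80,160] [125,250] [125,250]

Derivation:
Computing bounds per retry:
  i=0: D_i=min(10*2^0,250)=10, bounds=[5,10]
  i=1: D_i=min(10*2^1,250)=20, bounds=[10,20]
  i=2: D_i=min(10*2^2,250)=40, bounds=[20,40]
  i=3: D_i=min(10*2^3,250)=80, bounds=[40,80]
  i=4: D_i=min(10*2^4,250)=160, bounds=[80,160]
  i=5: D_i=min(10*2^5,250)=250, bounds=[125,250]
  i=6: D_i=min(10*2^6,250)=250, bounds=[125,250]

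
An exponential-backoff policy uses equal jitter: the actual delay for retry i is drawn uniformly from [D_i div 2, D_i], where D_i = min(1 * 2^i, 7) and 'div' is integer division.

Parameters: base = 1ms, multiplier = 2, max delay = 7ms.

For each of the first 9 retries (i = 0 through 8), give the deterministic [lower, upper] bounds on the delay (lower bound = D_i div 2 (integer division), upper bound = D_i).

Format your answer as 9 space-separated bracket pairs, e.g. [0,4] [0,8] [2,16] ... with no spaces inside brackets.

Answer: [0,1] [1,2] [2,4] [3,7] [3,7] [3,7] [3,7] [3,7] [3,7]

Derivation:
Computing bounds per retry:
  i=0: D_i=min(1*2^0,7)=1, bounds=[0,1]
  i=1: D_i=min(1*2^1,7)=2, bounds=[1,2]
  i=2: D_i=min(1*2^2,7)=4, bounds=[2,4]
  i=3: D_i=min(1*2^3,7)=7, bounds=[3,7]
  i=4: D_i=min(1*2^4,7)=7, bounds=[3,7]
  i=5: D_i=min(1*2^5,7)=7, bounds=[3,7]
  i=6: D_i=min(1*2^6,7)=7, bounds=[3,7]
  i=7: D_i=min(1*2^7,7)=7, bounds=[3,7]
  i=8: D_i=min(1*2^8,7)=7, bounds=[3,7]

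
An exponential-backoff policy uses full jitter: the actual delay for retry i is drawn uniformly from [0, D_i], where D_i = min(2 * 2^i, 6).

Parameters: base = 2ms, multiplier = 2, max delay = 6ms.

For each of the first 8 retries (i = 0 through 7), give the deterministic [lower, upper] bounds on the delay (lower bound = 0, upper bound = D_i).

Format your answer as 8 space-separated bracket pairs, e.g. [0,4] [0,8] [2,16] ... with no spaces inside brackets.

Answer: [0,2] [0,4] [0,6] [0,6] [0,6] [0,6] [0,6] [0,6]

Derivation:
Computing bounds per retry:
  i=0: D_i=min(2*2^0,6)=2, bounds=[0,2]
  i=1: D_i=min(2*2^1,6)=4, bounds=[0,4]
  i=2: D_i=min(2*2^2,6)=6, bounds=[0,6]
  i=3: D_i=min(2*2^3,6)=6, bounds=[0,6]
  i=4: D_i=min(2*2^4,6)=6, bounds=[0,6]
  i=5: D_i=min(2*2^5,6)=6, bounds=[0,6]
  i=6: D_i=min(2*2^6,6)=6, bounds=[0,6]
  i=7: D_i=min(2*2^7,6)=6, bounds=[0,6]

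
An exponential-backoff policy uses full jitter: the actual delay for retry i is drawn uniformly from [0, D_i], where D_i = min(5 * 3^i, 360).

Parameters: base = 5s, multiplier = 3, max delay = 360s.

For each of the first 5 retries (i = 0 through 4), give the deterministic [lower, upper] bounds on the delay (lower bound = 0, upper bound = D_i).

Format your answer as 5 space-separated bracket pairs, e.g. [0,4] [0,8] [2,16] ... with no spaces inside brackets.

Computing bounds per retry:
  i=0: D_i=min(5*3^0,360)=5, bounds=[0,5]
  i=1: D_i=min(5*3^1,360)=15, bounds=[0,15]
  i=2: D_i=min(5*3^2,360)=45, bounds=[0,45]
  i=3: D_i=min(5*3^3,360)=135, bounds=[0,135]
  i=4: D_i=min(5*3^4,360)=360, bounds=[0,360]

Answer: [0,5] [0,15] [0,45] [0,135] [0,360]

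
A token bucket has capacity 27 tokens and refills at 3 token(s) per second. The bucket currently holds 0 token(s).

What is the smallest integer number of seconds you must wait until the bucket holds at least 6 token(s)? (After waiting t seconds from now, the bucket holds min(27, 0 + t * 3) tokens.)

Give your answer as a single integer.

Answer: 2

Derivation:
Need 0 + t * 3 >= 6, so t >= 6/3.
Smallest integer t = ceil(6/3) = 2.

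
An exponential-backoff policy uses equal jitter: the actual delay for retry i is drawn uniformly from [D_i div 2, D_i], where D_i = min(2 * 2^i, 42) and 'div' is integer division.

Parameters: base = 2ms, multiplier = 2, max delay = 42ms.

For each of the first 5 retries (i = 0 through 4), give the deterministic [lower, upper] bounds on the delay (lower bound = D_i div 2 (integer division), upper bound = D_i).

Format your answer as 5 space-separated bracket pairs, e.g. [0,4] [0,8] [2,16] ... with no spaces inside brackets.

Computing bounds per retry:
  i=0: D_i=min(2*2^0,42)=2, bounds=[1,2]
  i=1: D_i=min(2*2^1,42)=4, bounds=[2,4]
  i=2: D_i=min(2*2^2,42)=8, bounds=[4,8]
  i=3: D_i=min(2*2^3,42)=16, bounds=[8,16]
  i=4: D_i=min(2*2^4,42)=32, bounds=[16,32]

Answer: [1,2] [2,4] [4,8] [8,16] [16,32]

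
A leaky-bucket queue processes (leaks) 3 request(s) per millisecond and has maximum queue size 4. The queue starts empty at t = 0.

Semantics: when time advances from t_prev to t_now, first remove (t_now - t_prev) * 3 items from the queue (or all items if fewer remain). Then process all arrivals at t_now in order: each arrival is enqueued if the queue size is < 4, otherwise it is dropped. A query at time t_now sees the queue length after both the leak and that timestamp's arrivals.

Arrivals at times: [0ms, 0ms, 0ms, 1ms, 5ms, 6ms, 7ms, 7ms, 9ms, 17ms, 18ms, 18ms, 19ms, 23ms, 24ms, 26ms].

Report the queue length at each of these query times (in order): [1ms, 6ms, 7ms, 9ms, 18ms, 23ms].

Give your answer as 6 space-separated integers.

Queue lengths at query times:
  query t=1ms: backlog = 1
  query t=6ms: backlog = 1
  query t=7ms: backlog = 2
  query t=9ms: backlog = 1
  query t=18ms: backlog = 2
  query t=23ms: backlog = 1

Answer: 1 1 2 1 2 1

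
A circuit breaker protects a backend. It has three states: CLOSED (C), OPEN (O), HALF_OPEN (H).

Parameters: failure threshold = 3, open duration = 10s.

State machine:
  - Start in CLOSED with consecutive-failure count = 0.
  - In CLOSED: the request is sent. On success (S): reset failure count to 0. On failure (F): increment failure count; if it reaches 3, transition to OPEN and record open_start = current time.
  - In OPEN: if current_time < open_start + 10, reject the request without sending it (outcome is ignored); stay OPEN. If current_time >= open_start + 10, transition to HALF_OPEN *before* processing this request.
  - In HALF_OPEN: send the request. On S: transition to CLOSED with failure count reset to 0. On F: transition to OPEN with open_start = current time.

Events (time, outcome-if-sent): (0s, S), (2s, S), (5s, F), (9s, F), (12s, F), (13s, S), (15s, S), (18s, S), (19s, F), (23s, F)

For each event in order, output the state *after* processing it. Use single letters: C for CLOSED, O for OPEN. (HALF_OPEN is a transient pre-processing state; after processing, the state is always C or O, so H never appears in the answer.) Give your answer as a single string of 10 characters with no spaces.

Answer: CCCCOOOOOO

Derivation:
State after each event:
  event#1 t=0s outcome=S: state=CLOSED
  event#2 t=2s outcome=S: state=CLOSED
  event#3 t=5s outcome=F: state=CLOSED
  event#4 t=9s outcome=F: state=CLOSED
  event#5 t=12s outcome=F: state=OPEN
  event#6 t=13s outcome=S: state=OPEN
  event#7 t=15s outcome=S: state=OPEN
  event#8 t=18s outcome=S: state=OPEN
  event#9 t=19s outcome=F: state=OPEN
  event#10 t=23s outcome=F: state=OPEN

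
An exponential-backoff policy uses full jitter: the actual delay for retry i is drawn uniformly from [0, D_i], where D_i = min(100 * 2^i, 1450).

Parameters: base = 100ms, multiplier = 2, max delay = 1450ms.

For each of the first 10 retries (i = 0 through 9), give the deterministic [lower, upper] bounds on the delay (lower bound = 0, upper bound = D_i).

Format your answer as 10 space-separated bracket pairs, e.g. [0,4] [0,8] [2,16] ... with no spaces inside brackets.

Computing bounds per retry:
  i=0: D_i=min(100*2^0,1450)=100, bounds=[0,100]
  i=1: D_i=min(100*2^1,1450)=200, bounds=[0,200]
  i=2: D_i=min(100*2^2,1450)=400, bounds=[0,400]
  i=3: D_i=min(100*2^3,1450)=800, bounds=[0,800]
  i=4: D_i=min(100*2^4,1450)=1450, bounds=[0,1450]
  i=5: D_i=min(100*2^5,1450)=1450, bounds=[0,1450]
  i=6: D_i=min(100*2^6,1450)=1450, bounds=[0,1450]
  i=7: D_i=min(100*2^7,1450)=1450, bounds=[0,1450]
  i=8: D_i=min(100*2^8,1450)=1450, bounds=[0,1450]
  i=9: D_i=min(100*2^9,1450)=1450, bounds=[0,1450]

Answer: [0,100] [0,200] [0,400] [0,800] [0,1450] [0,1450] [0,1450] [0,1450] [0,1450] [0,1450]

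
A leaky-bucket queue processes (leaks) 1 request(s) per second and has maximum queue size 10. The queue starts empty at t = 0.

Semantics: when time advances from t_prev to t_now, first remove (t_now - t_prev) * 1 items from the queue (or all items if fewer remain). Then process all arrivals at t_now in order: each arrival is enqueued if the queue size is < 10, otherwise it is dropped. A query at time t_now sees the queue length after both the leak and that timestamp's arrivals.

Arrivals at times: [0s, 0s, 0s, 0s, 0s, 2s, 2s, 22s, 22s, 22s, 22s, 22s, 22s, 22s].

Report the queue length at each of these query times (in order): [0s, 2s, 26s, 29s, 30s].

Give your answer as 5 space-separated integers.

Answer: 5 5 3 0 0

Derivation:
Queue lengths at query times:
  query t=0s: backlog = 5
  query t=2s: backlog = 5
  query t=26s: backlog = 3
  query t=29s: backlog = 0
  query t=30s: backlog = 0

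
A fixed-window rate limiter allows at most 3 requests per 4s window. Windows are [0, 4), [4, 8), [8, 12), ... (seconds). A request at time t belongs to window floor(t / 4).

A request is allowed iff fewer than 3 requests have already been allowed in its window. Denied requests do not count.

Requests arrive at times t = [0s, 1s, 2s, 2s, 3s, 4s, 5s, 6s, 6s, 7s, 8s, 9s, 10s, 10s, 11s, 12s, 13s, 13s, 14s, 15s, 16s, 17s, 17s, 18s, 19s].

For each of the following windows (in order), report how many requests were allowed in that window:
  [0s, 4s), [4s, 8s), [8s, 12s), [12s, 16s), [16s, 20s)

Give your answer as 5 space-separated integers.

Answer: 3 3 3 3 3

Derivation:
Processing requests:
  req#1 t=0s (window 0): ALLOW
  req#2 t=1s (window 0): ALLOW
  req#3 t=2s (window 0): ALLOW
  req#4 t=2s (window 0): DENY
  req#5 t=3s (window 0): DENY
  req#6 t=4s (window 1): ALLOW
  req#7 t=5s (window 1): ALLOW
  req#8 t=6s (window 1): ALLOW
  req#9 t=6s (window 1): DENY
  req#10 t=7s (window 1): DENY
  req#11 t=8s (window 2): ALLOW
  req#12 t=9s (window 2): ALLOW
  req#13 t=10s (window 2): ALLOW
  req#14 t=10s (window 2): DENY
  req#15 t=11s (window 2): DENY
  req#16 t=12s (window 3): ALLOW
  req#17 t=13s (window 3): ALLOW
  req#18 t=13s (window 3): ALLOW
  req#19 t=14s (window 3): DENY
  req#20 t=15s (window 3): DENY
  req#21 t=16s (window 4): ALLOW
  req#22 t=17s (window 4): ALLOW
  req#23 t=17s (window 4): ALLOW
  req#24 t=18s (window 4): DENY
  req#25 t=19s (window 4): DENY

Allowed counts by window: 3 3 3 3 3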